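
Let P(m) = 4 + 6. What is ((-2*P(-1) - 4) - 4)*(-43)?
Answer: 1204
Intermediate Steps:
P(m) = 10
((-2*P(-1) - 4) - 4)*(-43) = ((-2*10 - 4) - 4)*(-43) = ((-20 - 4) - 4)*(-43) = (-24 - 4)*(-43) = -28*(-43) = 1204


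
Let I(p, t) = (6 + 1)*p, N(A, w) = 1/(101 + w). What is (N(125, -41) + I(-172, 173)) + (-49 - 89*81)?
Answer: -507719/60 ≈ -8462.0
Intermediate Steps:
I(p, t) = 7*p
(N(125, -41) + I(-172, 173)) + (-49 - 89*81) = (1/(101 - 41) + 7*(-172)) + (-49 - 89*81) = (1/60 - 1204) + (-49 - 7209) = (1/60 - 1204) - 7258 = -72239/60 - 7258 = -507719/60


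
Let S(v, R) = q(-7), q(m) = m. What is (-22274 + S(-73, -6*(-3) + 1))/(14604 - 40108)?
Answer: 22281/25504 ≈ 0.87363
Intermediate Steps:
S(v, R) = -7
(-22274 + S(-73, -6*(-3) + 1))/(14604 - 40108) = (-22274 - 7)/(14604 - 40108) = -22281/(-25504) = -22281*(-1/25504) = 22281/25504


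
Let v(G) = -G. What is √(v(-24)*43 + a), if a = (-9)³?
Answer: √303 ≈ 17.407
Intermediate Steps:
a = -729
√(v(-24)*43 + a) = √(-1*(-24)*43 - 729) = √(24*43 - 729) = √(1032 - 729) = √303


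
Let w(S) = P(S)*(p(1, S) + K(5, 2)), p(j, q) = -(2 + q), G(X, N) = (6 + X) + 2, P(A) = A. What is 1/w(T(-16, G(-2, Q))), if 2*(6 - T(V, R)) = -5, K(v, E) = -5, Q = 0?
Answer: -4/527 ≈ -0.0075901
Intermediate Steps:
G(X, N) = 8 + X
p(j, q) = -2 - q
T(V, R) = 17/2 (T(V, R) = 6 - 1/2*(-5) = 6 + 5/2 = 17/2)
w(S) = S*(-7 - S) (w(S) = S*((-2 - S) - 5) = S*(-7 - S))
1/w(T(-16, G(-2, Q))) = 1/(-1*17/2*(7 + 17/2)) = 1/(-1*17/2*31/2) = 1/(-527/4) = -4/527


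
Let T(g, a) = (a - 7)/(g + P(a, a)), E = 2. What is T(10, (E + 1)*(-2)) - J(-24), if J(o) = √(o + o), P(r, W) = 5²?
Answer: -13/35 - 4*I*√3 ≈ -0.37143 - 6.9282*I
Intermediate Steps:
P(r, W) = 25
T(g, a) = (-7 + a)/(25 + g) (T(g, a) = (a - 7)/(g + 25) = (-7 + a)/(25 + g))
J(o) = √2*√o (J(o) = √(2*o) = √2*√o)
T(10, (E + 1)*(-2)) - J(-24) = (-7 + (2 + 1)*(-2))/(25 + 10) - √2*√(-24) = (-7 + 3*(-2))/35 - √2*2*I*√6 = (-7 - 6)/35 - 4*I*√3 = (1/35)*(-13) - 4*I*√3 = -13/35 - 4*I*√3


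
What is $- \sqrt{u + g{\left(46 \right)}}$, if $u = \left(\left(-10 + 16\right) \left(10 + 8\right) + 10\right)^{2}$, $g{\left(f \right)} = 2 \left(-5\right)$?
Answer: $- 3 \sqrt{1546} \approx -117.96$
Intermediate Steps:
$g{\left(f \right)} = -10$
$u = 13924$ ($u = \left(6 \cdot 18 + 10\right)^{2} = \left(108 + 10\right)^{2} = 118^{2} = 13924$)
$- \sqrt{u + g{\left(46 \right)}} = - \sqrt{13924 - 10} = - \sqrt{13914} = - 3 \sqrt{1546}$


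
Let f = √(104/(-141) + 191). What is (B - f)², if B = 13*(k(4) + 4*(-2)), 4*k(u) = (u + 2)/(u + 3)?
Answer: 288370441/27636 + 1417*√3782607/987 ≈ 13227.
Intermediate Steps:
k(u) = (2 + u)/(4*(3 + u)) (k(u) = ((u + 2)/(u + 3))/4 = ((2 + u)/(3 + u))/4 = (2 + u)/(4*(3 + u)))
f = √3782607/141 (f = √(104*(-1/141) + 191) = √(-104/141 + 191) = √(26827/141) = √3782607/141 ≈ 13.794)
B = -1417/14 (B = 13*((2 + 4)/(4*(3 + 4)) + 4*(-2)) = 13*((¼)*6/7 - 8) = 13*((¼)*(⅐)*6 - 8) = 13*(3/14 - 8) = 13*(-109/14) = -1417/14 ≈ -101.21)
(B - f)² = (-1417/14 - √3782607/141)²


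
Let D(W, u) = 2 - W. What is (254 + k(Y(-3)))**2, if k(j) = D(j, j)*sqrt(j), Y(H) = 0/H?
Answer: 64516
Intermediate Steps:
Y(H) = 0
k(j) = sqrt(j)*(2 - j) (k(j) = (2 - j)*sqrt(j) = sqrt(j)*(2 - j))
(254 + k(Y(-3)))**2 = (254 + sqrt(0)*(2 - 1*0))**2 = (254 + 0*(2 + 0))**2 = (254 + 0*2)**2 = (254 + 0)**2 = 254**2 = 64516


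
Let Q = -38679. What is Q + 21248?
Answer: -17431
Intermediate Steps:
Q + 21248 = -38679 + 21248 = -17431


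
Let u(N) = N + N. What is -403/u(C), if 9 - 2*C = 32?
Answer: 403/23 ≈ 17.522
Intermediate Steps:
C = -23/2 (C = 9/2 - ½*32 = 9/2 - 16 = -23/2 ≈ -11.500)
u(N) = 2*N
-403/u(C) = -403/(2*(-23/2)) = -403/(-23) = -403*(-1/23) = 403/23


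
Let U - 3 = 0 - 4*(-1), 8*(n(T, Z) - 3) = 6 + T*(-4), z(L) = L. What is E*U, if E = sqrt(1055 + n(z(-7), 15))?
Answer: 7*sqrt(4249)/2 ≈ 228.15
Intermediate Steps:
n(T, Z) = 15/4 - T/2 (n(T, Z) = 3 + (6 + T*(-4))/8 = 3 + (6 - 4*T)/8 = 3 + (3/4 - T/2) = 15/4 - T/2)
E = sqrt(4249)/2 (E = sqrt(1055 + (15/4 - 1/2*(-7))) = sqrt(1055 + (15/4 + 7/2)) = sqrt(1055 + 29/4) = sqrt(4249/4) = sqrt(4249)/2 ≈ 32.592)
U = 7 (U = 3 + (0 - 4*(-1)) = 3 + (0 + 4) = 3 + 4 = 7)
E*U = (sqrt(4249)/2)*7 = 7*sqrt(4249)/2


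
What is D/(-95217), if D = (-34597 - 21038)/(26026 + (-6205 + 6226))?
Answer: 18545/826705733 ≈ 2.2432e-5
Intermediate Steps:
D = -55635/26047 (D = -55635/(26026 + 21) = -55635/26047 ≈ -2.1359)
D/(-95217) = -55635/26047/(-95217) = -55635/26047*(-1/95217) = 18545/826705733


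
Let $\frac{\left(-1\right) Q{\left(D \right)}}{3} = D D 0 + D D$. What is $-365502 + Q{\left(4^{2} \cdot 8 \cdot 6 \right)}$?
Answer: $-2134974$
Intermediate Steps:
$Q{\left(D \right)} = - 3 D^{2}$ ($Q{\left(D \right)} = - 3 \left(D D 0 + D D\right) = - 3 \left(D^{2} \cdot 0 + D^{2}\right) = - 3 \left(0 + D^{2}\right) = - 3 D^{2}$)
$-365502 + Q{\left(4^{2} \cdot 8 \cdot 6 \right)} = -365502 - 3 \left(4^{2} \cdot 8 \cdot 6\right)^{2} = -365502 - 3 \left(16 \cdot 8 \cdot 6\right)^{2} = -365502 - 3 \left(128 \cdot 6\right)^{2} = -365502 - 3 \cdot 768^{2} = -365502 - 1769472 = -2134974$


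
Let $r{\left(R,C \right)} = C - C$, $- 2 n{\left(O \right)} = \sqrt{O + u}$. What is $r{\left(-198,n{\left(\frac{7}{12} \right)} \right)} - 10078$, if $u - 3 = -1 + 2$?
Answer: $-10078$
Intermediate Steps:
$u = 4$ ($u = 3 + \left(-1 + 2\right) = 3 + 1 = 4$)
$n{\left(O \right)} = - \frac{\sqrt{4 + O}}{2}$ ($n{\left(O \right)} = - \frac{\sqrt{O + 4}}{2} = - \frac{\sqrt{4 + O}}{2}$)
$r{\left(R,C \right)} = 0$
$r{\left(-198,n{\left(\frac{7}{12} \right)} \right)} - 10078 = 0 - 10078 = -10078$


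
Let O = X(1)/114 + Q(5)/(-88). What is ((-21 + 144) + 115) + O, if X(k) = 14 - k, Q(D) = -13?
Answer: 1195121/5016 ≈ 238.26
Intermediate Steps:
O = 1313/5016 (O = (14 - 1*1)/114 - 13/(-88) = (14 - 1)*(1/114) - 13*(-1/88) = 13*(1/114) + 13/88 = 13/114 + 13/88 = 1313/5016 ≈ 0.26176)
((-21 + 144) + 115) + O = ((-21 + 144) + 115) + 1313/5016 = (123 + 115) + 1313/5016 = 238 + 1313/5016 = 1195121/5016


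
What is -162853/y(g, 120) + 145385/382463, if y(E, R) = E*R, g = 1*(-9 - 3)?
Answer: 62494601339/550746720 ≈ 113.47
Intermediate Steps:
g = -12 (g = 1*(-12) = -12)
-162853/y(g, 120) + 145385/382463 = -162853/((-12*120)) + 145385/382463 = -162853/(-1440) + 145385*(1/382463) = -162853*(-1/1440) + 145385/382463 = 162853/1440 + 145385/382463 = 62494601339/550746720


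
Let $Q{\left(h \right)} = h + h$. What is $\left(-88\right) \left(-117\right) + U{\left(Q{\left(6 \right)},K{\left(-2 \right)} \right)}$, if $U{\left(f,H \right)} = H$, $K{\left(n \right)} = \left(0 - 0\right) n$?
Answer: $10296$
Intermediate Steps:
$Q{\left(h \right)} = 2 h$
$K{\left(n \right)} = 0$ ($K{\left(n \right)} = \left(0 + 0\right) n = 0 n = 0$)
$\left(-88\right) \left(-117\right) + U{\left(Q{\left(6 \right)},K{\left(-2 \right)} \right)} = \left(-88\right) \left(-117\right) + 0 = 10296 + 0 = 10296$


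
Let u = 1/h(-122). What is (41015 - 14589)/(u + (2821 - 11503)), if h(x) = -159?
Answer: -4201734/1380439 ≈ -3.0438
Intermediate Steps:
u = -1/159 (u = 1/(-159) = -1/159 ≈ -0.0062893)
(41015 - 14589)/(u + (2821 - 11503)) = (41015 - 14589)/(-1/159 + (2821 - 11503)) = 26426/(-1/159 - 8682) = 26426/(-1380439/159) = 26426*(-159/1380439) = -4201734/1380439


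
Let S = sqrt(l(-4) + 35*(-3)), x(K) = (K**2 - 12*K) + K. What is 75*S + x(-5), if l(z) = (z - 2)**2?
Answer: 80 + 75*I*sqrt(69) ≈ 80.0 + 623.0*I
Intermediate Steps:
x(K) = K**2 - 11*K
l(z) = (-2 + z)**2
S = I*sqrt(69) (S = sqrt((-2 - 4)**2 + 35*(-3)) = sqrt((-6)**2 - 105) = sqrt(36 - 105) = sqrt(-69) = I*sqrt(69) ≈ 8.3066*I)
75*S + x(-5) = 75*(I*sqrt(69)) - 5*(-11 - 5) = 75*I*sqrt(69) - 5*(-16) = 75*I*sqrt(69) + 80 = 80 + 75*I*sqrt(69)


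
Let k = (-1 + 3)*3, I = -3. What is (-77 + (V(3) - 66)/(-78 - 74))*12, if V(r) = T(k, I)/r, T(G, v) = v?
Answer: -34911/38 ≈ -918.71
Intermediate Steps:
k = 6 (k = 2*3 = 6)
V(r) = -3/r
(-77 + (V(3) - 66)/(-78 - 74))*12 = (-77 + (-3/3 - 66)/(-78 - 74))*12 = (-77 + (-3*1/3 - 66)/(-152))*12 = (-77 + (-1 - 66)*(-1/152))*12 = (-77 - 67*(-1/152))*12 = (-77 + 67/152)*12 = -11637/152*12 = -34911/38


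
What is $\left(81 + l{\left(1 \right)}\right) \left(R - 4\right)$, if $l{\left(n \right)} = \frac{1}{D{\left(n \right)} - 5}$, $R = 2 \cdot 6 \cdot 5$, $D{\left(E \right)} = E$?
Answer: $4522$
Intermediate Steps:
$R = 60$ ($R = 12 \cdot 5 = 60$)
$l{\left(n \right)} = \frac{1}{-5 + n}$ ($l{\left(n \right)} = \frac{1}{n - 5} = \frac{1}{-5 + n}$)
$\left(81 + l{\left(1 \right)}\right) \left(R - 4\right) = \left(81 + \frac{1}{-5 + 1}\right) \left(60 - 4\right) = \left(81 + \frac{1}{-4}\right) \left(60 - 4\right) = \left(81 - \frac{1}{4}\right) 56 = \frac{323}{4} \cdot 56 = 4522$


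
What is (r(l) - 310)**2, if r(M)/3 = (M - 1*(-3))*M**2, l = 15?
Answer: 140185600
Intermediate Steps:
r(M) = 3*M**2*(3 + M) (r(M) = 3*((M - 1*(-3))*M**2) = 3*((M + 3)*M**2) = 3*((3 + M)*M**2) = 3*(M**2*(3 + M)) = 3*M**2*(3 + M))
(r(l) - 310)**2 = (3*15**2*(3 + 15) - 310)**2 = (3*225*18 - 310)**2 = (12150 - 310)**2 = 11840**2 = 140185600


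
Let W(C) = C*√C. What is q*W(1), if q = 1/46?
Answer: 1/46 ≈ 0.021739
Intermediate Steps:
q = 1/46 ≈ 0.021739
W(C) = C^(3/2)
q*W(1) = 1^(3/2)/46 = (1/46)*1 = 1/46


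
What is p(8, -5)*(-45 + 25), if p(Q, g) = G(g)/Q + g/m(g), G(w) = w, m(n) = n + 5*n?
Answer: 55/6 ≈ 9.1667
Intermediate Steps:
m(n) = 6*n
p(Q, g) = ⅙ + g/Q (p(Q, g) = g/Q + g/((6*g)) = g/Q + g*(1/(6*g)) = g/Q + ⅙ = ⅙ + g/Q)
p(8, -5)*(-45 + 25) = ((-5 + (⅙)*8)/8)*(-45 + 25) = ((-5 + 4/3)/8)*(-20) = ((⅛)*(-11/3))*(-20) = -11/24*(-20) = 55/6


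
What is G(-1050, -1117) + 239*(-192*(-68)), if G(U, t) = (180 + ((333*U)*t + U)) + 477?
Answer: 393679041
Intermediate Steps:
G(U, t) = 657 + U + 333*U*t (G(U, t) = (180 + (333*U*t + U)) + 477 = (180 + (U + 333*U*t)) + 477 = (180 + U + 333*U*t) + 477 = 657 + U + 333*U*t)
G(-1050, -1117) + 239*(-192*(-68)) = (657 - 1050 + 333*(-1050)*(-1117)) + 239*(-192*(-68)) = (657 - 1050 + 390559050) + 239*13056 = 390558657 + 3120384 = 393679041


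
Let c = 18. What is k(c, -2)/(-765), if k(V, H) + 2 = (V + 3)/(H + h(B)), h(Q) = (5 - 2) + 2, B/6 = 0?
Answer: -1/153 ≈ -0.0065359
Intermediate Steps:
B = 0 (B = 6*0 = 0)
h(Q) = 5 (h(Q) = 3 + 2 = 5)
k(V, H) = -2 + (3 + V)/(5 + H) (k(V, H) = -2 + (V + 3)/(H + 5) = -2 + (3 + V)/(5 + H))
k(c, -2)/(-765) = ((-7 + 18 - 2*(-2))/(5 - 2))/(-765) = ((-7 + 18 + 4)/3)*(-1/765) = ((⅓)*15)*(-1/765) = 5*(-1/765) = -1/153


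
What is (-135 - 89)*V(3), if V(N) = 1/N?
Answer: -224/3 ≈ -74.667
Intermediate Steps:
(-135 - 89)*V(3) = (-135 - 89)/3 = -224*⅓ = -224/3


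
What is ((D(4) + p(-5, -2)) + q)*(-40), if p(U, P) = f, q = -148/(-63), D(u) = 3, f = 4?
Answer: -23560/63 ≈ -373.97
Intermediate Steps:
q = 148/63 (q = -148*(-1/63) = 148/63 ≈ 2.3492)
p(U, P) = 4
((D(4) + p(-5, -2)) + q)*(-40) = ((3 + 4) + 148/63)*(-40) = (7 + 148/63)*(-40) = (589/63)*(-40) = -23560/63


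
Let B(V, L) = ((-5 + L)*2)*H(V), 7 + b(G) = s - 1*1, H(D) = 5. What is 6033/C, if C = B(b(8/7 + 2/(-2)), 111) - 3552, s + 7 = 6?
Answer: -6033/2492 ≈ -2.4209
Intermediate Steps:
s = -1 (s = -7 + 6 = -1)
b(G) = -9 (b(G) = -7 + (-1 - 1*1) = -7 + (-1 - 1) = -7 - 2 = -9)
B(V, L) = -50 + 10*L (B(V, L) = ((-5 + L)*2)*5 = (-10 + 2*L)*5 = -50 + 10*L)
C = -2492 (C = (-50 + 10*111) - 3552 = (-50 + 1110) - 3552 = 1060 - 3552 = -2492)
6033/C = 6033/(-2492) = 6033*(-1/2492) = -6033/2492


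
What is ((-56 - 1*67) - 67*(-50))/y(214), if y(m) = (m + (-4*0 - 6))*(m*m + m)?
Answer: 3227/9570080 ≈ 0.00033720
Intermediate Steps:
y(m) = (-6 + m)*(m + m**2) (y(m) = (m + (0 - 6))*(m**2 + m) = (m - 6)*(m + m**2) = (-6 + m)*(m + m**2))
((-56 - 1*67) - 67*(-50))/y(214) = ((-56 - 1*67) - 67*(-50))/((214*(-6 + 214**2 - 5*214))) = ((-56 - 67) + 3350)/((214*(-6 + 45796 - 1070))) = (-123 + 3350)/((214*44720)) = 3227/9570080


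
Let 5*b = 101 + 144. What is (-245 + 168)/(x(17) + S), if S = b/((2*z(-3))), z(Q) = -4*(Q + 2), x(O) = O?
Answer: -616/185 ≈ -3.3297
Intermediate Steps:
z(Q) = -8 - 4*Q (z(Q) = -4*(2 + Q) = -8 - 4*Q)
b = 49 (b = (101 + 144)/5 = (⅕)*245 = 49)
S = 49/8 (S = 49/((2*(-8 - 4*(-3)))) = 49/((2*(-8 + 12))) = 49/((2*4)) = 49/8 ≈ 6.1250)
(-245 + 168)/(x(17) + S) = (-245 + 168)/(17 + 49/8) = -77/185/8 = -77*8/185 = -616/185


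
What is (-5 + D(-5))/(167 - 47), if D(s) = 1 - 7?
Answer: -11/120 ≈ -0.091667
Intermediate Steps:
D(s) = -6
(-5 + D(-5))/(167 - 47) = (-5 - 6)/(167 - 47) = -11/120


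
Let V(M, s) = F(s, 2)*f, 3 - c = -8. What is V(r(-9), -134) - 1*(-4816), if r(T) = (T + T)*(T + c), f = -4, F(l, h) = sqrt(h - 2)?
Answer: 4816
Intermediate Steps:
c = 11 (c = 3 - 1*(-8) = 3 + 8 = 11)
F(l, h) = sqrt(-2 + h)
r(T) = 2*T*(11 + T) (r(T) = (T + T)*(T + 11) = (2*T)*(11 + T) = 2*T*(11 + T))
V(M, s) = 0 (V(M, s) = sqrt(-2 + 2)*(-4) = sqrt(0)*(-4) = 0*(-4) = 0)
V(r(-9), -134) - 1*(-4816) = 0 - 1*(-4816) = 0 + 4816 = 4816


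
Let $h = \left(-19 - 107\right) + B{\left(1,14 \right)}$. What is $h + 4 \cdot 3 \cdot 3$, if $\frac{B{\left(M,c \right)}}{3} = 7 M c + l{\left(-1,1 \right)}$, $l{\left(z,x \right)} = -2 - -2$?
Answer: $204$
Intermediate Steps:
$l{\left(z,x \right)} = 0$ ($l{\left(z,x \right)} = -2 + 2 = 0$)
$B{\left(M,c \right)} = 21 M c$ ($B{\left(M,c \right)} = 3 \left(7 M c + 0\right) = 3 \cdot 7 M c = 21 M c$)
$h = 168$ ($h = \left(-19 - 107\right) + 21 \cdot 1 \cdot 14 = -126 + 294 = 168$)
$h + 4 \cdot 3 \cdot 3 = 168 + 4 \cdot 3 \cdot 3 = 168 + 12 \cdot 3 = 168 + 36 = 204$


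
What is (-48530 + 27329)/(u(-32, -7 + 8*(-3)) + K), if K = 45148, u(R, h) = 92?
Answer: -7067/15080 ≈ -0.46863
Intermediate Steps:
(-48530 + 27329)/(u(-32, -7 + 8*(-3)) + K) = (-48530 + 27329)/(92 + 45148) = -21201/45240 = -21201*1/45240 = -7067/15080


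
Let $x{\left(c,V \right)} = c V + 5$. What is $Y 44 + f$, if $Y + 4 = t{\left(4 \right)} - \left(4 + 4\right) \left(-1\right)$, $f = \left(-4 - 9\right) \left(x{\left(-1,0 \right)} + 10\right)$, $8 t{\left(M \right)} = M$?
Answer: $3$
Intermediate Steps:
$t{\left(M \right)} = \frac{M}{8}$
$x{\left(c,V \right)} = 5 + V c$ ($x{\left(c,V \right)} = V c + 5 = 5 + V c$)
$f = -195$ ($f = \left(-4 - 9\right) \left(\left(5 + 0 \left(-1\right)\right) + 10\right) = - 13 \left(\left(5 + 0\right) + 10\right) = - 13 \left(5 + 10\right) = \left(-13\right) 15 = -195$)
$Y = \frac{9}{2}$ ($Y = -4 - \left(- \frac{1}{2} + \left(4 + 4\right) \left(-1\right)\right) = -4 - \left(- \frac{1}{2} + 8 \left(-1\right)\right) = -4 + \left(\frac{1}{2} - -8\right) = -4 + \left(\frac{1}{2} + 8\right) = -4 + \frac{17}{2} = \frac{9}{2} \approx 4.5$)
$Y 44 + f = \frac{9}{2} \cdot 44 - 195 = 198 - 195 = 3$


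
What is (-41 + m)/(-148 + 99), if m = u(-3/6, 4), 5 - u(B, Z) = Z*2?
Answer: 44/49 ≈ 0.89796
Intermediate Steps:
u(B, Z) = 5 - 2*Z (u(B, Z) = 5 - Z*2 = 5 - 2*Z)
m = -3 (m = 5 - 2*4 = 5 - 8 = -3)
(-41 + m)/(-148 + 99) = (-41 - 3)/(-148 + 99) = -44/(-49) = -44*(-1/49) = 44/49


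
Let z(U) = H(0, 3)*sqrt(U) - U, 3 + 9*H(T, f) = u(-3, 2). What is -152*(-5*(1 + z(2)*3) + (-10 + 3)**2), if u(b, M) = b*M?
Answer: -11248 - 2280*sqrt(2) ≈ -14472.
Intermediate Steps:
u(b, M) = M*b
H(T, f) = -1 (H(T, f) = -1/3 + (2*(-3))/9 = -1/3 + (1/9)*(-6) = -1/3 - 2/3 = -1)
z(U) = -U - sqrt(U) (z(U) = -sqrt(U) - U = -U - sqrt(U))
-152*(-5*(1 + z(2)*3) + (-10 + 3)**2) = -152*(-5*(1 + (-1*2 - sqrt(2))*3) + (-10 + 3)**2) = -152*(-5*(1 + (-2 - sqrt(2))*3) + (-7)**2) = -152*(-5*(1 + (-6 - 3*sqrt(2))) + 49) = -152*(-5*(-5 - 3*sqrt(2)) + 49) = -152*((25 + 15*sqrt(2)) + 49) = -152*(74 + 15*sqrt(2)) = -11248 - 2280*sqrt(2)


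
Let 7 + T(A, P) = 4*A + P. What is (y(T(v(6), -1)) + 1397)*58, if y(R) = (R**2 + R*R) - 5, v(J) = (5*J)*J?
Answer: 58886240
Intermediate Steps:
v(J) = 5*J**2
T(A, P) = -7 + P + 4*A (T(A, P) = -7 + (4*A + P) = -7 + (P + 4*A) = -7 + P + 4*A)
y(R) = -5 + 2*R**2 (y(R) = (R**2 + R**2) - 5 = 2*R**2 - 5 = -5 + 2*R**2)
(y(T(v(6), -1)) + 1397)*58 = ((-5 + 2*(-7 - 1 + 4*(5*6**2))**2) + 1397)*58 = ((-5 + 2*(-7 - 1 + 4*(5*36))**2) + 1397)*58 = ((-5 + 2*(-7 - 1 + 4*180)**2) + 1397)*58 = ((-5 + 2*(-7 - 1 + 720)**2) + 1397)*58 = ((-5 + 2*712**2) + 1397)*58 = ((-5 + 2*506944) + 1397)*58 = ((-5 + 1013888) + 1397)*58 = (1013883 + 1397)*58 = 1015280*58 = 58886240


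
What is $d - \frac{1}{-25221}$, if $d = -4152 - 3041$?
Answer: $- \frac{181414652}{25221} \approx -7193.0$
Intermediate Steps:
$d = -7193$ ($d = -4152 - 3041 = -7193$)
$d - \frac{1}{-25221} = -7193 - \frac{1}{-25221} = -7193 - - \frac{1}{25221} = -7193 + \frac{1}{25221} = - \frac{181414652}{25221}$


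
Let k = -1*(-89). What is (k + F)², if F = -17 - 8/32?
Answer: 82369/16 ≈ 5148.1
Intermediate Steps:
k = 89
F = -69/4 (F = -17 - 8/32 = -17 - 1*¼ = -17 - ¼ = -69/4 ≈ -17.250)
(k + F)² = (89 - 69/4)² = (287/4)² = 82369/16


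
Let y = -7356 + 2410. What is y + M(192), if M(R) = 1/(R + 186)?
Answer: -1869587/378 ≈ -4946.0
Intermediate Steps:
M(R) = 1/(186 + R)
y = -4946
y + M(192) = -4946 + 1/(186 + 192) = -4946 + 1/378 = -1869587/378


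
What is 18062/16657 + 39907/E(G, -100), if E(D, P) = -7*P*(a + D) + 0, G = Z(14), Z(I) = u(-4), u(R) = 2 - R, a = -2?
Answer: 102186357/6662800 ≈ 15.337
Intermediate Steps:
Z(I) = 6 (Z(I) = 2 - 1*(-4) = 2 + 4 = 6)
G = 6
E(D, P) = -7*P*(-2 + D) (E(D, P) = -7*P*(-2 + D) + 0 = -7*P*(-2 + D))
18062/16657 + 39907/E(G, -100) = 18062/16657 + 39907/((7*(-100)*(2 - 1*6))) = 18062*(1/16657) + 39907/((7*(-100)*(2 - 6))) = 18062/16657 + 39907/((7*(-100)*(-4))) = 18062/16657 + 39907/2800 = 18062/16657 + 39907*(1/2800) = 18062/16657 + 5701/400 = 102186357/6662800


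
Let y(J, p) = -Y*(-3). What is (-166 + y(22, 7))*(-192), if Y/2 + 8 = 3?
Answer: 37632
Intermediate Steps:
Y = -10 (Y = -16 + 2*3 = -16 + 6 = -10)
y(J, p) = -30 (y(J, p) = -1*(-10)*(-3) = 10*(-3) = -30)
(-166 + y(22, 7))*(-192) = (-166 - 30)*(-192) = -196*(-192) = 37632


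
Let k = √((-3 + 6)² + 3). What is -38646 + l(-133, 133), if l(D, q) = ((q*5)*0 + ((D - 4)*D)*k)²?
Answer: 3984019446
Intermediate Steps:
k = 2*√3 (k = √(3² + 3) = √(9 + 3) = √12 = 2*√3 ≈ 3.4641)
l(D, q) = 12*D²*(-4 + D)² (l(D, q) = ((q*5)*0 + ((D - 4)*D)*(2*√3))² = ((5*q)*0 + ((-4 + D)*D)*(2*√3))² = (0 + (D*(-4 + D))*(2*√3))² = (0 + 2*D*√3*(-4 + D))² = (2*D*√3*(-4 + D))² = 12*D²*(-4 + D)²)
-38646 + l(-133, 133) = -38646 + 12*(-133)²*(-4 - 133)² = -38646 + 12*17689*(-137)² = -38646 + 12*17689*18769 = -38646 + 3984058092 = 3984019446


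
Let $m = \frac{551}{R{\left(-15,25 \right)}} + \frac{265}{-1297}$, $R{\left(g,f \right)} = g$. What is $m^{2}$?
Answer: $\frac{516417578884}{378497025} \approx 1364.4$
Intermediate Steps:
$m = - \frac{718622}{19455}$ ($m = \frac{551}{-15} + \frac{265}{-1297} = 551 \left(- \frac{1}{15}\right) + 265 \left(- \frac{1}{1297}\right) = - \frac{551}{15} - \frac{265}{1297} = - \frac{718622}{19455} \approx -36.938$)
$m^{2} = \left(- \frac{718622}{19455}\right)^{2} = \frac{516417578884}{378497025}$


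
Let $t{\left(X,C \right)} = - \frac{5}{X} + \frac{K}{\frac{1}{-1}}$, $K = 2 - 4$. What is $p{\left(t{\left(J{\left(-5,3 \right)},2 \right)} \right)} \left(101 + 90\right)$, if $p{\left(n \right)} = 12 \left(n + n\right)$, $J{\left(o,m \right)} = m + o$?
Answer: $20628$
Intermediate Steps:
$K = -2$ ($K = 2 - 4 = -2$)
$t{\left(X,C \right)} = 2 - \frac{5}{X}$ ($t{\left(X,C \right)} = - \frac{5}{X} - \frac{2}{\frac{1}{-1}} = - \frac{5}{X} - \frac{2}{-1} = - \frac{5}{X} - -2 = - \frac{5}{X} + 2 = 2 - \frac{5}{X}$)
$p{\left(n \right)} = 24 n$ ($p{\left(n \right)} = 12 \cdot 2 n = 24 n$)
$p{\left(t{\left(J{\left(-5,3 \right)},2 \right)} \right)} \left(101 + 90\right) = 24 \left(2 - \frac{5}{3 - 5}\right) \left(101 + 90\right) = 24 \left(2 - \frac{5}{-2}\right) 191 = 24 \left(2 - - \frac{5}{2}\right) 191 = 24 \left(2 + \frac{5}{2}\right) 191 = 24 \cdot \frac{9}{2} \cdot 191 = 108 \cdot 191 = 20628$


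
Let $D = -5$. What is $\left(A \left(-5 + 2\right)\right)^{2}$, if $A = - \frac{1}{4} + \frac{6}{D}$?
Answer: $\frac{7569}{400} \approx 18.922$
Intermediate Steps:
$A = - \frac{29}{20}$ ($A = - \frac{1}{4} + \frac{6}{-5} = \left(-1\right) \frac{1}{4} + 6 \left(- \frac{1}{5}\right) = - \frac{1}{4} - \frac{6}{5} = - \frac{29}{20} \approx -1.45$)
$\left(A \left(-5 + 2\right)\right)^{2} = \left(- \frac{29 \left(-5 + 2\right)}{20}\right)^{2} = \left(\left(- \frac{29}{20}\right) \left(-3\right)\right)^{2} = \left(\frac{87}{20}\right)^{2} = \frac{7569}{400}$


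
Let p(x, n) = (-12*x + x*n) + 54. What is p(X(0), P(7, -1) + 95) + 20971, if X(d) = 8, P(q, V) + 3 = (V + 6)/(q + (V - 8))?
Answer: 21645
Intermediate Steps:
P(q, V) = -3 + (6 + V)/(-8 + V + q) (P(q, V) = -3 + (V + 6)/(q + (V - 8)) = -3 + (6 + V)/(q + (-8 + V)) = -3 + (6 + V)/(-8 + V + q))
p(x, n) = 54 - 12*x + n*x (p(x, n) = (-12*x + n*x) + 54 = 54 - 12*x + n*x)
p(X(0), P(7, -1) + 95) + 20971 = (54 - 12*8 + ((30 - 3*7 - 2*(-1))/(-8 - 1 + 7) + 95)*8) + 20971 = (54 - 96 + ((30 - 21 + 2)/(-2) + 95)*8) + 20971 = (54 - 96 + (-½*11 + 95)*8) + 20971 = (54 - 96 + (-11/2 + 95)*8) + 20971 = (54 - 96 + (179/2)*8) + 20971 = (54 - 96 + 716) + 20971 = 674 + 20971 = 21645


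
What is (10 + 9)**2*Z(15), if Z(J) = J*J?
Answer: 81225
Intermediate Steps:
Z(J) = J**2
(10 + 9)**2*Z(15) = (10 + 9)**2*15**2 = 19**2*225 = 361*225 = 81225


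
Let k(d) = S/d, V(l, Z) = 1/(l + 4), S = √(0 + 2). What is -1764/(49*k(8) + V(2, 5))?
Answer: 84672/21601 - 3111696*√2/21601 ≈ -199.80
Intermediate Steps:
S = √2 ≈ 1.4142
V(l, Z) = 1/(4 + l)
k(d) = √2/d
-1764/(49*k(8) + V(2, 5)) = -1764/(49*(√2/8) + 1/(4 + 2)) = -1764/(49*(√2*(⅛)) + 1/6) = -1764/(49*(√2/8) + ⅙) = -1764/(49*√2/8 + ⅙) = -1764/(⅙ + 49*√2/8)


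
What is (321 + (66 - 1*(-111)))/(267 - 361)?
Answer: -249/47 ≈ -5.2979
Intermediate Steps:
(321 + (66 - 1*(-111)))/(267 - 361) = (321 + (66 + 111))/(-94) = (321 + 177)*(-1/94) = 498*(-1/94) = -249/47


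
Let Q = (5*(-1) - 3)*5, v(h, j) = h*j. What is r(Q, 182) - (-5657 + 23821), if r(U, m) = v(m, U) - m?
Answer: -25626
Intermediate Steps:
Q = -40 (Q = (-5 - 3)*5 = -8*5 = -40)
r(U, m) = -m + U*m (r(U, m) = m*U - m = U*m - m = -m + U*m)
r(Q, 182) - (-5657 + 23821) = 182*(-1 - 40) - (-5657 + 23821) = 182*(-41) - 1*18164 = -7462 - 18164 = -25626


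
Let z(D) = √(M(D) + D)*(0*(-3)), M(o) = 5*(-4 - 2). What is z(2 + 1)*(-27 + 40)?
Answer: 0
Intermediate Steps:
M(o) = -30 (M(o) = 5*(-6) = -30)
z(D) = 0 (z(D) = √(-30 + D)*(0*(-3)) = √(-30 + D)*0 = 0)
z(2 + 1)*(-27 + 40) = 0*(-27 + 40) = 0*13 = 0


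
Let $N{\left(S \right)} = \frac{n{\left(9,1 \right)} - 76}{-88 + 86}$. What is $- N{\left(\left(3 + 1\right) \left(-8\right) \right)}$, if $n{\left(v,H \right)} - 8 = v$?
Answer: $- \frac{59}{2} \approx -29.5$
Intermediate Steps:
$n{\left(v,H \right)} = 8 + v$
$N{\left(S \right)} = \frac{59}{2}$ ($N{\left(S \right)} = \frac{\left(8 + 9\right) - 76}{-88 + 86} = \frac{17 - 76}{-2} = \left(-59\right) \left(- \frac{1}{2}\right) = \frac{59}{2}$)
$- N{\left(\left(3 + 1\right) \left(-8\right) \right)} = \left(-1\right) \frac{59}{2} = - \frac{59}{2}$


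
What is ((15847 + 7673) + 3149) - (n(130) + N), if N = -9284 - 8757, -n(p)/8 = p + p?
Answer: 46790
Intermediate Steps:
n(p) = -16*p (n(p) = -8*(p + p) = -16*p)
N = -18041
((15847 + 7673) + 3149) - (n(130) + N) = ((15847 + 7673) + 3149) - (-16*130 - 18041) = (23520 + 3149) - (-2080 - 18041) = 26669 - 1*(-20121) = 26669 + 20121 = 46790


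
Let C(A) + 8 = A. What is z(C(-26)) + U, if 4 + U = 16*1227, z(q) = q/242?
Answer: 2374971/121 ≈ 19628.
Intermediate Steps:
C(A) = -8 + A
z(q) = q/242 (z(q) = q*(1/242) = q/242)
U = 19628 (U = -4 + 16*1227 = -4 + 19632 = 19628)
z(C(-26)) + U = (-8 - 26)/242 + 19628 = (1/242)*(-34) + 19628 = -17/121 + 19628 = 2374971/121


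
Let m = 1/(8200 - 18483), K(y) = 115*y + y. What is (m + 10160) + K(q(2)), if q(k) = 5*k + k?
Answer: 118789215/10283 ≈ 11552.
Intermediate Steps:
q(k) = 6*k
K(y) = 116*y
m = -1/10283 (m = 1/(-10283) = -1/10283 ≈ -9.7248e-5)
(m + 10160) + K(q(2)) = (-1/10283 + 10160) + 116*(6*2) = 104475279/10283 + 116*12 = 104475279/10283 + 1392 = 118789215/10283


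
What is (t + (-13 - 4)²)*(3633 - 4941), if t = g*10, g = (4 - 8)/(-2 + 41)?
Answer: -4896716/13 ≈ -3.7667e+5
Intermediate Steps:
g = -4/39 ≈ -0.10256
t = -40/39 (t = -4/39*10 = -40/39 ≈ -1.0256)
(t + (-13 - 4)²)*(3633 - 4941) = (-40/39 + (-13 - 4)²)*(3633 - 4941) = (-40/39 + (-17)²)*(-1308) = (-40/39 + 289)*(-1308) = (11231/39)*(-1308) = -4896716/13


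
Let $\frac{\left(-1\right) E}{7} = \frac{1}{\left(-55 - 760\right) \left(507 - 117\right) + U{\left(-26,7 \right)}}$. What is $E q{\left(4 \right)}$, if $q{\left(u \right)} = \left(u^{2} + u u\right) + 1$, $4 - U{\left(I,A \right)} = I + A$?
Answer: $\frac{231}{317827} \approx 0.00072681$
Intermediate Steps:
$U{\left(I,A \right)} = 4 - A - I$ ($U{\left(I,A \right)} = 4 - \left(I + A\right) = 4 - \left(A + I\right) = 4 - A - I$)
$E = \frac{7}{317827}$ ($E = - \frac{7}{\left(-55 - 760\right) \left(507 - 117\right) - -23} = - \frac{7}{\left(-815\right) 390 + \left(4 - 7 + 26\right)} = - \frac{7}{-317850 + 23} = - \frac{7}{-317827} = \left(-7\right) \left(- \frac{1}{317827}\right) = \frac{7}{317827} \approx 2.2025 \cdot 10^{-5}$)
$q{\left(u \right)} = 1 + 2 u^{2}$ ($q{\left(u \right)} = \left(u^{2} + u^{2}\right) + 1 = 2 u^{2} + 1 = 1 + 2 u^{2}$)
$E q{\left(4 \right)} = \frac{7 \left(1 + 2 \cdot 4^{2}\right)}{317827} = \frac{7 \left(1 + 2 \cdot 16\right)}{317827} = \frac{7 \left(1 + 32\right)}{317827} = \frac{7}{317827} \cdot 33 = \frac{231}{317827}$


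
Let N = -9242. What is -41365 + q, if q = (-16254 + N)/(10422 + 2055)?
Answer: -516136601/12477 ≈ -41367.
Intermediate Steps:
q = -25496/12477 (q = (-16254 - 9242)/(10422 + 2055) = -25496/12477 ≈ -2.0434)
-41365 + q = -41365 - 25496/12477 = -516136601/12477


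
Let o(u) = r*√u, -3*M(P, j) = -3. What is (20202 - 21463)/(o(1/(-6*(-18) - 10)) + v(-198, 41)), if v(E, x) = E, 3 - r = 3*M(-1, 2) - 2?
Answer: 6117111/960497 + 8827*√2/1920994 ≈ 6.3752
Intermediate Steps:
M(P, j) = 1 (M(P, j) = -⅓*(-3) = 1)
r = 2 (r = 3 - (3*1 - 2) = 3 - (3 - 2) = 3 - 1*1 = 3 - 1 = 2)
o(u) = 2*√u
(20202 - 21463)/(o(1/(-6*(-18) - 10)) + v(-198, 41)) = (20202 - 21463)/(2*√(1/(-6*(-18) - 10)) - 198) = -1261/(2*√(1/(108 - 10)) - 198) = -1261/(2*√(1/98) - 198) = -1261/(2*(√2/14) - 198) = -1261/(√2/7 - 198) = -1261/(-198 + √2/7)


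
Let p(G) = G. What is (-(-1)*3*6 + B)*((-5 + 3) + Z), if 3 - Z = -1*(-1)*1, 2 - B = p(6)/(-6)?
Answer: 0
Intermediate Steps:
B = 3 (B = 2 - 6/(-6) = 2 - 6*(-1)/6 = 2 - 1*(-1) = 2 + 1 = 3)
Z = 2 (Z = 3 - (-1*(-1)) = 3 - 1 = 2)
(-(-1)*3*6 + B)*((-5 + 3) + Z) = (-(-1)*3*6 + 3)*((-5 + 3) + 2) = (-1*(-3)*6 + 3)*(-2 + 2) = (3*6 + 3)*0 = (18 + 3)*0 = 21*0 = 0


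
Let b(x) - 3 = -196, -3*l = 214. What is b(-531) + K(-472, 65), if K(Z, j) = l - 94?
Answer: -1075/3 ≈ -358.33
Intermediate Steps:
l = -214/3 (l = -⅓*214 = -214/3 ≈ -71.333)
b(x) = -193 (b(x) = 3 - 196 = -193)
K(Z, j) = -496/3 (K(Z, j) = -214/3 - 94 = -496/3)
b(-531) + K(-472, 65) = -193 - 496/3 = -1075/3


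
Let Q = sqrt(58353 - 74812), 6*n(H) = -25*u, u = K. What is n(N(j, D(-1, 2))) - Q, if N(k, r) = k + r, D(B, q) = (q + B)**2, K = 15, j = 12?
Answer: -125/2 - I*sqrt(16459) ≈ -62.5 - 128.29*I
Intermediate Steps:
u = 15
D(B, q) = (B + q)**2
n(H) = -125/2 (n(H) = (-25*15)/6 = (1/6)*(-375) = -125/2)
Q = I*sqrt(16459) (Q = sqrt(-16459) = I*sqrt(16459) ≈ 128.29*I)
n(N(j, D(-1, 2))) - Q = -125/2 - I*sqrt(16459)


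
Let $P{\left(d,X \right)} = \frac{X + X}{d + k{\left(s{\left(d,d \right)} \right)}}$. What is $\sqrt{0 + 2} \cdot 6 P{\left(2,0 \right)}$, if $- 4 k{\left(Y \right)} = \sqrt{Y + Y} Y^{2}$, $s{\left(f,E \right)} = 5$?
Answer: $0$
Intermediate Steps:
$k{\left(Y \right)} = - \frac{\sqrt{2} Y^{\frac{5}{2}}}{4}$ ($k{\left(Y \right)} = - \frac{\sqrt{Y + Y} Y^{2}}{4} = - \frac{\sqrt{2 Y} Y^{2}}{4} = - \frac{\sqrt{2} \sqrt{Y} Y^{2}}{4} = - \frac{\sqrt{2} Y^{\frac{5}{2}}}{4}$)
$P{\left(d,X \right)} = \frac{2 X}{d - \frac{25 \sqrt{10}}{4}}$ ($P{\left(d,X \right)} = \frac{X + X}{d - \frac{\sqrt{2} \cdot 5^{\frac{5}{2}}}{4}} = \frac{2 X}{d - \frac{\sqrt{2} \cdot 25 \sqrt{5}}{4}} = \frac{2 X}{d - \frac{25 \sqrt{10}}{4}}$)
$\sqrt{0 + 2} \cdot 6 P{\left(2,0 \right)} = \sqrt{0 + 2} \cdot 6 \cdot 8 \cdot 0 \frac{1}{- 25 \sqrt{10} + 4 \cdot 2} = \sqrt{2} \cdot 6 \cdot 8 \cdot 0 \frac{1}{- 25 \sqrt{10} + 8} = 6 \sqrt{2} \cdot 8 \cdot 0 \frac{1}{8 - 25 \sqrt{10}} = 6 \sqrt{2} \cdot 0 = 0$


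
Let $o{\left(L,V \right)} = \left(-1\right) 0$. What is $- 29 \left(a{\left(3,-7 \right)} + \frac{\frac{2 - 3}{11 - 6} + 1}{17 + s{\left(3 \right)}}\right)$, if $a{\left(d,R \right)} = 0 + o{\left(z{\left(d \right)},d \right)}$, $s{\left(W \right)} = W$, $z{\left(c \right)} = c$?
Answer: $- \frac{29}{25} \approx -1.16$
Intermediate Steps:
$o{\left(L,V \right)} = 0$
$a{\left(d,R \right)} = 0$ ($a{\left(d,R \right)} = 0 + 0 = 0$)
$- 29 \left(a{\left(3,-7 \right)} + \frac{\frac{2 - 3}{11 - 6} + 1}{17 + s{\left(3 \right)}}\right) = - 29 \left(0 + \frac{\frac{2 - 3}{11 - 6} + 1}{17 + 3}\right) = - 29 \left(0 + \frac{- \frac{1}{5} + 1}{20}\right) = - 29 \left(0 + \left(\left(-1\right) \frac{1}{5} + 1\right) \frac{1}{20}\right) = - 29 \left(0 + \left(- \frac{1}{5} + 1\right) \frac{1}{20}\right) = - 29 \left(0 + \frac{4}{5} \cdot \frac{1}{20}\right) = - 29 \left(0 + \frac{1}{25}\right) = \left(-29\right) \frac{1}{25} = - \frac{29}{25}$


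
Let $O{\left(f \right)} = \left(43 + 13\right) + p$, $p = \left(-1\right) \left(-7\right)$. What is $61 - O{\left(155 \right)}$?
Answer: $-2$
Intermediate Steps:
$p = 7$
$O{\left(f \right)} = 63$ ($O{\left(f \right)} = \left(43 + 13\right) + 7 = 56 + 7 = 63$)
$61 - O{\left(155 \right)} = 61 - 63 = -2$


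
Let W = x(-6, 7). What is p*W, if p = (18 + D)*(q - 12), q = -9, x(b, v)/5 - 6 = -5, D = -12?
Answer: -630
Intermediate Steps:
x(b, v) = 5 (x(b, v) = 30 + 5*(-5) = 30 - 25 = 5)
W = 5
p = -126 (p = (18 - 12)*(-9 - 12) = 6*(-21) = -126)
p*W = -126*5 = -630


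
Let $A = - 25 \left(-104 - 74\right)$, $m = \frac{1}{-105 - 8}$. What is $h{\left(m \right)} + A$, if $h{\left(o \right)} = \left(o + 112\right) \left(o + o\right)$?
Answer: $\frac{56796740}{12769} \approx 4448.0$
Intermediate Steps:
$m = - \frac{1}{113}$ ($m = \frac{1}{-113} = - \frac{1}{113} \approx -0.0088496$)
$h{\left(o \right)} = 2 o \left(112 + o\right)$ ($h{\left(o \right)} = \left(112 + o\right) 2 o = 2 o \left(112 + o\right)$)
$A = 4450$ ($A = \left(-25\right) \left(-178\right) = 4450$)
$h{\left(m \right)} + A = 2 \left(- \frac{1}{113}\right) \left(112 - \frac{1}{113}\right) + 4450 = 2 \left(- \frac{1}{113}\right) \frac{12655}{113} + 4450 = - \frac{25310}{12769} + 4450 = \frac{56796740}{12769}$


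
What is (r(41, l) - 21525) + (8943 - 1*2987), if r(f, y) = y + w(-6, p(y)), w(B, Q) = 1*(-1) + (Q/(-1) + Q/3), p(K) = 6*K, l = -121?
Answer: -15207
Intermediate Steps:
w(B, Q) = -1 - 2*Q/3 (w(B, Q) = -1 + (Q*(-1) + Q*(⅓)) = -1 + (-Q + Q/3) = -1 - 2*Q/3)
r(f, y) = -1 - 3*y (r(f, y) = y + (-1 - 4*y) = -1 - 3*y)
(r(41, l) - 21525) + (8943 - 1*2987) = ((-1 - 3*(-121)) - 21525) + (8943 - 1*2987) = ((-1 + 363) - 21525) + (8943 - 2987) = (362 - 21525) + 5956 = -21163 + 5956 = -15207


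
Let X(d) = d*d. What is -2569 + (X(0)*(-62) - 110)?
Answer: -2679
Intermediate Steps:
X(d) = d**2
-2569 + (X(0)*(-62) - 110) = -2569 + (0**2*(-62) - 110) = -2569 + (0*(-62) - 110) = -2569 + (0 - 110) = -2569 - 110 = -2679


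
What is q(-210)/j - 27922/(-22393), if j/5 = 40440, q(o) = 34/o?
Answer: 84687371617/67917969000 ≈ 1.2469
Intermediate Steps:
j = 202200 (j = 5*40440 = 202200)
q(-210)/j - 27922/(-22393) = (34/(-210))/202200 - 27922/(-22393) = (34*(-1/210))*(1/202200) - 27922*(-1/22393) = -17/105*1/202200 + 27922/22393 = -17/21231000 + 27922/22393 = 84687371617/67917969000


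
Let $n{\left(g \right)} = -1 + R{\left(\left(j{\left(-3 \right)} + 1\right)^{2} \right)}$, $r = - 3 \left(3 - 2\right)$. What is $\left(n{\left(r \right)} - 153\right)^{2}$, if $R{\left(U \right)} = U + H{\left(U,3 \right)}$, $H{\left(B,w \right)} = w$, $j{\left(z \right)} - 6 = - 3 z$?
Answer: $11025$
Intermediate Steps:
$j{\left(z \right)} = 6 - 3 z$
$R{\left(U \right)} = 3 + U$ ($R{\left(U \right)} = U + 3 = 3 + U$)
$r = -3$ ($r = \left(-3\right) 1 = -3$)
$n{\left(g \right)} = 258$ ($n{\left(g \right)} = -1 + \left(3 + \left(\left(6 - -9\right) + 1\right)^{2}\right) = -1 + \left(3 + \left(\left(6 + 9\right) + 1\right)^{2}\right) = -1 + \left(3 + \left(15 + 1\right)^{2}\right) = -1 + \left(3 + 16^{2}\right) = -1 + \left(3 + 256\right) = -1 + 259 = 258$)
$\left(n{\left(r \right)} - 153\right)^{2} = \left(258 - 153\right)^{2} = 105^{2} = 11025$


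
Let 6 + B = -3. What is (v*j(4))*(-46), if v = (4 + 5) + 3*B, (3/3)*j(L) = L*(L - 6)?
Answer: -6624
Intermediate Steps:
B = -9 (B = -6 - 3 = -9)
j(L) = L*(-6 + L) (j(L) = L*(L - 6) = L*(-6 + L))
v = -18 (v = (4 + 5) + 3*(-9) = 9 - 27 = -18)
(v*j(4))*(-46) = -72*(-6 + 4)*(-46) = -72*(-2)*(-46) = -18*(-8)*(-46) = 144*(-46) = -6624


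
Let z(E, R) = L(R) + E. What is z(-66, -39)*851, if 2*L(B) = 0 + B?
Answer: -145521/2 ≈ -72761.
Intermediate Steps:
L(B) = B/2 (L(B) = (0 + B)/2 = B/2)
z(E, R) = E + R/2 (z(E, R) = R/2 + E = E + R/2)
z(-66, -39)*851 = (-66 + (½)*(-39))*851 = (-66 - 39/2)*851 = -171/2*851 = -145521/2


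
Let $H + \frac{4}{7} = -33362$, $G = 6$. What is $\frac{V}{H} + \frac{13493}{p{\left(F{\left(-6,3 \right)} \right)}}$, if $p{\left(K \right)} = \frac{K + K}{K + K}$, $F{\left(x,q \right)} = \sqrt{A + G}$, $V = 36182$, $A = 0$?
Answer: $\frac{1575437480}{116769} \approx 13492.0$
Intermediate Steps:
$H = - \frac{233538}{7}$ ($H = - \frac{4}{7} - 33362 = - \frac{233538}{7} \approx -33363.0$)
$F{\left(x,q \right)} = \sqrt{6}$ ($F{\left(x,q \right)} = \sqrt{0 + 6} = \sqrt{6}$)
$p{\left(K \right)} = 1$ ($p{\left(K \right)} = \frac{2 K}{2 K} = 2 K \frac{1}{2 K} = 1$)
$\frac{V}{H} + \frac{13493}{p{\left(F{\left(-6,3 \right)} \right)}} = \frac{36182}{- \frac{233538}{7}} + \frac{13493}{1} = 36182 \left(- \frac{7}{233538}\right) + 13493 \cdot 1 = - \frac{126637}{116769} + 13493 = \frac{1575437480}{116769}$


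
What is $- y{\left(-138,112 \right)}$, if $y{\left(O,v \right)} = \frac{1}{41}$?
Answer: $- \frac{1}{41} \approx -0.02439$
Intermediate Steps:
$y{\left(O,v \right)} = \frac{1}{41}$
$- y{\left(-138,112 \right)} = \left(-1\right) \frac{1}{41} = - \frac{1}{41}$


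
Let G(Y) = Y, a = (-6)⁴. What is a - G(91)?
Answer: 1205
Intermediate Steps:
a = 1296
a - G(91) = 1296 - 1*91 = 1296 - 91 = 1205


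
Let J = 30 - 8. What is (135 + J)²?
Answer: 24649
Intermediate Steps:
J = 22
(135 + J)² = (135 + 22)² = 157² = 24649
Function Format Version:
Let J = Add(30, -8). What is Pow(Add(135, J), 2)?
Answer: 24649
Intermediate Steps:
J = 22
Pow(Add(135, J), 2) = Pow(Add(135, 22), 2) = Pow(157, 2) = 24649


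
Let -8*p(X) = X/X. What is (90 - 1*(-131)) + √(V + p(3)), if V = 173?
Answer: 221 + √2766/4 ≈ 234.15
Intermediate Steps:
p(X) = -⅛ (p(X) = -X/(8*X) = -⅛*1 = -⅛)
(90 - 1*(-131)) + √(V + p(3)) = (90 - 1*(-131)) + √(173 - ⅛) = (90 + 131) + √(1383/8) = 221 + √2766/4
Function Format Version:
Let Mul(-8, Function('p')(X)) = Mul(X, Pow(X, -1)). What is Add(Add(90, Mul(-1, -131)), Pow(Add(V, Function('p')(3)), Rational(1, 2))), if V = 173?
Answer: Add(221, Mul(Rational(1, 4), Pow(2766, Rational(1, 2)))) ≈ 234.15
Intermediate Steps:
Function('p')(X) = Rational(-1, 8) (Function('p')(X) = Mul(Rational(-1, 8), Mul(X, Pow(X, -1))) = Mul(Rational(-1, 8), 1) = Rational(-1, 8))
Add(Add(90, Mul(-1, -131)), Pow(Add(V, Function('p')(3)), Rational(1, 2))) = Add(Add(90, Mul(-1, -131)), Pow(Add(173, Rational(-1, 8)), Rational(1, 2))) = Add(Add(90, 131), Pow(Rational(1383, 8), Rational(1, 2))) = Add(221, Mul(Rational(1, 4), Pow(2766, Rational(1, 2))))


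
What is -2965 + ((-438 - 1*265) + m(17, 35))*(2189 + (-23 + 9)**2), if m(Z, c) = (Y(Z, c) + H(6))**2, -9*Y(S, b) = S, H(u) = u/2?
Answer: -15090080/9 ≈ -1.6767e+6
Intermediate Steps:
H(u) = u/2 (H(u) = u*(1/2) = u/2)
Y(S, b) = -S/9
m(Z, c) = (3 - Z/9)**2 (m(Z, c) = (-Z/9 + (1/2)*6)**2 = (-Z/9 + 3)**2 = (3 - Z/9)**2)
-2965 + ((-438 - 1*265) + m(17, 35))*(2189 + (-23 + 9)**2) = -2965 + ((-438 - 1*265) + (-27 + 17)**2/81)*(2189 + (-23 + 9)**2) = -2965 + ((-438 - 265) + (1/81)*(-10)**2)*(2189 + (-14)**2) = -2965 + (-703 + (1/81)*100)*(2189 + 196) = -2965 + (-703 + 100/81)*2385 = -2965 - 56843/81*2385 = -2965 - 15063395/9 = -15090080/9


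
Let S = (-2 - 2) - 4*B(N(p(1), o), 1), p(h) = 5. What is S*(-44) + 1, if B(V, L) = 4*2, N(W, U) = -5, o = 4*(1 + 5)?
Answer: 1585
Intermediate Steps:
o = 24 (o = 4*6 = 24)
B(V, L) = 8
S = -36 (S = (-2 - 2) - 4*8 = -4 - 32 = -36)
S*(-44) + 1 = -36*(-44) + 1 = 1584 + 1 = 1585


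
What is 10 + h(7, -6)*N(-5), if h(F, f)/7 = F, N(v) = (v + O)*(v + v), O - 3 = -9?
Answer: 5400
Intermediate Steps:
O = -6 (O = 3 - 9 = -6)
N(v) = 2*v*(-6 + v) (N(v) = (v - 6)*(v + v) = (-6 + v)*(2*v) = 2*v*(-6 + v))
h(F, f) = 7*F
10 + h(7, -6)*N(-5) = 10 + (7*7)*(2*(-5)*(-6 - 5)) = 10 + 49*(2*(-5)*(-11)) = 10 + 49*110 = 10 + 5390 = 5400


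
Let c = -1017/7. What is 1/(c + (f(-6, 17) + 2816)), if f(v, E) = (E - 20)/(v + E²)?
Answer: 1981/5290664 ≈ 0.00037443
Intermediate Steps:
f(v, E) = (-20 + E)/(v + E²)
c = -1017/7 ≈ -145.29
1/(c + (f(-6, 17) + 2816)) = 1/(-1017/7 + ((-20 + 17)/(-6 + 17²) + 2816)) = 1/(-1017/7 + (-3/(-6 + 289) + 2816)) = 1/(-1017/7 + (-3/283 + 2816)) = 1/(-1017/7 + 796925/283) = 1/(5290664/1981) = 1981/5290664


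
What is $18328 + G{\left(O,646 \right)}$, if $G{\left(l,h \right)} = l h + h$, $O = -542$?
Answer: $-331158$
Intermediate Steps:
$G{\left(l,h \right)} = h + h l$ ($G{\left(l,h \right)} = h l + h = h + h l$)
$18328 + G{\left(O,646 \right)} = 18328 + 646 \left(1 - 542\right) = 18328 + 646 \left(-541\right) = 18328 - 349486 = -331158$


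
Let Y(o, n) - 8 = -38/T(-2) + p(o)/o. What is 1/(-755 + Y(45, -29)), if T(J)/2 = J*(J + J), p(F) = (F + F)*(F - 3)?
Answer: -8/5323 ≈ -0.0015029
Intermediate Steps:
p(F) = 2*F*(-3 + F) (p(F) = (2*F)*(-3 + F) = 2*F*(-3 + F))
T(J) = 4*J**2 (T(J) = 2*(J*(J + J)) = 2*(J*(2*J)) = 2*(2*J**2) = 4*J**2)
Y(o, n) = -3/8 + 2*o (Y(o, n) = 8 + (-38/(4*(-2)**2) + (2*o*(-3 + o))/o) = 8 + (-38/(4*4) + (-6 + 2*o)) = 8 + (-38/16 + (-6 + 2*o)) = 8 + (-38*1/16 + (-6 + 2*o)) = 8 + (-19/8 + (-6 + 2*o)) = 8 + (-67/8 + 2*o) = -3/8 + 2*o)
1/(-755 + Y(45, -29)) = 1/(-755 + (-3/8 + 2*45)) = 1/(-755 + (-3/8 + 90)) = 1/(-755 + 717/8) = 1/(-5323/8) = -8/5323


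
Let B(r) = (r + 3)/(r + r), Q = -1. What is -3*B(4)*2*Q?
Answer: 21/4 ≈ 5.2500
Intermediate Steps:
B(r) = (3 + r)/(2*r) (B(r) = (3 + r)/((2*r)) = (3 + r)*(1/(2*r)) = (3 + r)/(2*r))
-3*B(4)*2*Q = -3*((½)*(3 + 4)/4)*2*(-1) = -3*((½)*(¼)*7)*2*(-1) = -3*(7/8)*2*(-1) = -21*(-1)/4 = -3*(-7/4) = 21/4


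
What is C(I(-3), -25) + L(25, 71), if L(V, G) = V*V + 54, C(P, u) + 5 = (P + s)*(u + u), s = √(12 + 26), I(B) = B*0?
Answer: 674 - 50*√38 ≈ 365.78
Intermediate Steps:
I(B) = 0
s = √38 ≈ 6.1644
C(P, u) = -5 + 2*u*(P + √38) (C(P, u) = -5 + (P + √38)*(u + u) = -5 + (P + √38)*(2*u) = -5 + 2*u*(P + √38))
L(V, G) = 54 + V² (L(V, G) = V² + 54 = 54 + V²)
C(I(-3), -25) + L(25, 71) = (-5 + 2*0*(-25) + 2*(-25)*√38) + (54 + 25²) = (-5 + 0 - 50*√38) + (54 + 625) = (-5 - 50*√38) + 679 = 674 - 50*√38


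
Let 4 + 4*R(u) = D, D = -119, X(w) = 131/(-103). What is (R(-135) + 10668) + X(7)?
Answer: 4382023/412 ≈ 10636.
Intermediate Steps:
X(w) = -131/103 (X(w) = 131*(-1/103) = -131/103)
R(u) = -123/4 (R(u) = -1 + (¼)*(-119) = -1 - 119/4 = -123/4)
(R(-135) + 10668) + X(7) = (-123/4 + 10668) - 131/103 = 42549/4 - 131/103 = 4382023/412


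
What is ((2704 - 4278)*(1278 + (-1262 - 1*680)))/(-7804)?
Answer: -261284/1951 ≈ -133.92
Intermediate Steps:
((2704 - 4278)*(1278 + (-1262 - 1*680)))/(-7804) = -1574*(1278 + (-1262 - 680))*(-1/7804) = -1574*(1278 - 1942)*(-1/7804) = -1574*(-664)*(-1/7804) = 1045136*(-1/7804) = -261284/1951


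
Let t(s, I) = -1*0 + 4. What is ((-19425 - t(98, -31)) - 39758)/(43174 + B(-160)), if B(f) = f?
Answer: -19729/14338 ≈ -1.3760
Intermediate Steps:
t(s, I) = 4 (t(s, I) = 0 + 4 = 4)
((-19425 - t(98, -31)) - 39758)/(43174 + B(-160)) = ((-19425 - 1*4) - 39758)/(43174 - 160) = ((-19425 - 4) - 39758)/43014 = (-19429 - 39758)*(1/43014) = -59187*1/43014 = -19729/14338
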